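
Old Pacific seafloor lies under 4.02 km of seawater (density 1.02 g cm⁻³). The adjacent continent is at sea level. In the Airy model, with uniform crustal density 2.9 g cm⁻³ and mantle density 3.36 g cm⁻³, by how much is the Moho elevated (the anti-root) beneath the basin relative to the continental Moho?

16.4 km

Balancing pressure at the compensation depth: replacing crust with seawater at the top is compensated by replacing crust with mantle at the base: d (ρ_c − ρ_w) = a (ρ_m − ρ_c).
a = d (ρ_c − ρ_w)/(ρ_m − ρ_c) = 4.02 km × 1.88/0.46 = 16.4 km.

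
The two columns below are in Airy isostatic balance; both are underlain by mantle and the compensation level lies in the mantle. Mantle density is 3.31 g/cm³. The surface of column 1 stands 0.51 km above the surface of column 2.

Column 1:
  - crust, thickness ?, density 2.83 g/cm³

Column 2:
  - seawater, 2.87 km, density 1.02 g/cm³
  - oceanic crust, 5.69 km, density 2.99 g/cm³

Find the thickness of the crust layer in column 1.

21 km

Take the compensation level at the base of the deeper column (depth z_c below the surface of column 1) and equate Σ ρ_i t_i down to z_c; mantle fills any gap and the z_c terms cancel.
Column 1: x×2.83 + (z_c − 0 − x)×3.31
Column 2: 0.51×0 + 2.87×1.02 + 5.69×2.99 + (z_c − 0.51 − 8.56)×3.31
The z_c×3.31 term appears on both sides and cancels. Collect the known terms of each column as K = Σ(ρt)_known − 3.31 × (depth of known layers): K_1 = 0 − 3.31×0 = 0; K_2 = 19.9405 − 3.31×(0.51 + 8.56) = −10.0812.
Balance: K_1 − x×(3.31 − 2.83) = K_2, so x = (K_1 − K_2)/(3.31 − 2.83) = 10.0812/0.48 = 21 km.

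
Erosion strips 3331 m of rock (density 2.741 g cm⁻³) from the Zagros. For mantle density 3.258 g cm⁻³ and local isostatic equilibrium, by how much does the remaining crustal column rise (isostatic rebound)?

Unloading: uplift u = e ρ_c/ρ_m = 3331 m × 2.741/3.258 = 2800 m.

2800 m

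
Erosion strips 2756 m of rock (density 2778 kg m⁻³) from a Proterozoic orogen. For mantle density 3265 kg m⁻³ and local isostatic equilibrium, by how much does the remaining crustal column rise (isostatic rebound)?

Unloading: uplift u = e ρ_c/ρ_m = 2756 m × 2778/3265 = 2340 m.

2340 m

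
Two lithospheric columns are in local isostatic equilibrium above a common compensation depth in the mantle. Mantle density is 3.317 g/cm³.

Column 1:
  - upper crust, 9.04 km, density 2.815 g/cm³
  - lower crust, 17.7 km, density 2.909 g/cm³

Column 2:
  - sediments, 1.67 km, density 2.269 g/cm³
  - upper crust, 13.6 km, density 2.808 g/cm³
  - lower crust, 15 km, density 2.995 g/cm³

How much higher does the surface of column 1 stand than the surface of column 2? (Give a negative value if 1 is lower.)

−0.525 km

For any compensation level in the mantle, the mantle terms cancel and isostasy reduces to e = (Σt_1 − Σt_2) − (Σ(ρt)_1 − Σ(ρt)_2) / ρ_m.
Σt_1 = 26.74 km; Σt_2 = 30.27 km; Σ(ρt)_1 = 76.9369; Σ(ρt)_2 = 86.90303 (in km·g/cm³).
e = (26.74 − 30.27) − (76.9369 − 86.90303) / 3.317 = −0.525 km.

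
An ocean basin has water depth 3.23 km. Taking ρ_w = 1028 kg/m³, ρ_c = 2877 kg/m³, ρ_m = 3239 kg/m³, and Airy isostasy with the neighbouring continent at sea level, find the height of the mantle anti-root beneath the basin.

For local isostatic compensation: replacing crust with seawater at the top is compensated by replacing crust with mantle at the base: d (ρ_c − ρ_w) = a (ρ_m − ρ_c).
a = d (ρ_c − ρ_w)/(ρ_m − ρ_c) = 3.23 km × 1849/362 = 16.5 km.

16.5 km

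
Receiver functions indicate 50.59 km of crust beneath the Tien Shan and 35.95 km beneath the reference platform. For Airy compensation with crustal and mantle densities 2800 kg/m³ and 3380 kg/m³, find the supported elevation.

2.51 km

Excess crust Δ = 50.59 km − 35.95 km = 14.64 km, split between elevation h and root r with h + r = Δ.
Airy balance ρ_c h = (ρ_m − ρ_c) r gives r = h ρ_c/(ρ_m − ρ_c), so h (1 + ρ_c/(ρ_m − ρ_c)) = Δ, i.e. h = Δ (ρ_m − ρ_c)/ρ_m.
h = 14.64 km × 580/3380 = 2.51 km.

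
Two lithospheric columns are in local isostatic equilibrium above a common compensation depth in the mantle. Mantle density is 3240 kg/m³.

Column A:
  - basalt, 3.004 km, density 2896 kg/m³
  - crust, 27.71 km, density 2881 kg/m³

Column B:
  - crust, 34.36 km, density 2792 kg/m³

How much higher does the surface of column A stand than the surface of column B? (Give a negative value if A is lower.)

For any compensation level in the mantle, the mantle terms cancel and isostasy reduces to e = (Σt_A − Σt_B) − (Σ(ρt)_A − Σ(ρt)_B) / ρ_m.
Σt_A = 30.714 km; Σt_B = 34.36 km; Σ(ρt)_A = 88532.094; Σ(ρt)_B = 95933.12 (in km·kg/m³).
e = (30.714 − 34.36) − (88532.094 − 95933.12) / 3240 = −1.36 km.

−1.36 km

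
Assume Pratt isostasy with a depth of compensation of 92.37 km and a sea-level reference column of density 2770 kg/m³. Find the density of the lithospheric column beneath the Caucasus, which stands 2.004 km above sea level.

Pratt balance: ρ_ref D = ρ (D + h).
ρ = ρ_ref D/(D + h) = 2770 × 92.37 km/(92.37 km + 2.004 km) = 2710 kg/m³.

2710 kg/m³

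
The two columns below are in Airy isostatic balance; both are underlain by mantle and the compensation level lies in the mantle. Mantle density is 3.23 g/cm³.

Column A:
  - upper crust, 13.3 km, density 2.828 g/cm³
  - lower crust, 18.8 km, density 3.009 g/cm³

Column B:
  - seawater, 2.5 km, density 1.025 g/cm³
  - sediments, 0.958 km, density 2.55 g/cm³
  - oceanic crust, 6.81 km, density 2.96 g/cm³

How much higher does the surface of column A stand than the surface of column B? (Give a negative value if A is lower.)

For any compensation level in the mantle, the mantle terms cancel and isostasy reduces to e = (Σt_A − Σt_B) − (Σ(ρt)_A − Σ(ρt)_B) / ρ_m.
Σt_A = 32.1 km; Σt_B = 10.268 km; Σ(ρt)_A = 94.1816; Σ(ρt)_B = 25.163 (in km·g/cm³).
e = (32.1 − 10.268) − (94.1816 − 25.163) / 3.23 = 0.464 km.

0.464 km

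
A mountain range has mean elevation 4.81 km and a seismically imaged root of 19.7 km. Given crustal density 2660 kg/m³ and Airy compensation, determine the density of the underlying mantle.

Airy balance: ρ_c h = (ρ_m − ρ_c) r → ρ_m = ρ_c (1 + h/r).
ρ_m = 2660 × (1 + 4.81 km/19.7 km) = 3310 kg/m³.

3310 kg/m³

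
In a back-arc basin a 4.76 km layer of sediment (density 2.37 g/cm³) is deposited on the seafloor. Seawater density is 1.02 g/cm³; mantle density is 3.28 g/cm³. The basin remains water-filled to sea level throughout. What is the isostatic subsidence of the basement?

2.84 km

Submarine loading: the sediment displaces seawater, and the subsidence is in turn flooded, so s (ρ_m − ρ_w) = t (ρ_sed − ρ_w).
s = 4.76 km × (2.37 − 1.02) / (3.28 − 1.02) = 2.84 km.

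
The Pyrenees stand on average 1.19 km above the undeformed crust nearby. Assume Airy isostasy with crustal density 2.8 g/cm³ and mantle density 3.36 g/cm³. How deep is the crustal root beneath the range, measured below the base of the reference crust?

Equating mass per unit area of the two columns: the weight of the topography is balanced by the buoyancy of the root, ρ_c h = (ρ_m − ρ_c) r.
r = h · ρ_c / (ρ_m − ρ_c) = 1.19 km × 2.8 / (3.36 − 2.8) = 5.95 km.

5.95 km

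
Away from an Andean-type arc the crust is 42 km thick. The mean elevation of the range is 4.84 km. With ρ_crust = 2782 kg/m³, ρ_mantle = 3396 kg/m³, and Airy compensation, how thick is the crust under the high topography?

68.8 km

Root depth r = h ρ_c / (ρ_m − ρ_c) = 4.84 km × 2782 / 614 = 21.93 km.
Total thickness = T + h + r = 42 km + 4.84 km + 21.93 km = 68.8 km.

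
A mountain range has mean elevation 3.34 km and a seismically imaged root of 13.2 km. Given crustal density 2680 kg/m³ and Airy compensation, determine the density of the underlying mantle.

Airy balance: ρ_c h = (ρ_m − ρ_c) r → ρ_m = ρ_c (1 + h/r).
ρ_m = 2680 × (1 + 3.34 km/13.2 km) = 3360 kg/m³.

3360 kg/m³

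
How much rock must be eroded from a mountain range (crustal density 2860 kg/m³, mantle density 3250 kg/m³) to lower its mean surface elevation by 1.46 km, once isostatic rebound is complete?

12.2 km

Net drop Δ = e − u = e − e ρ_c/ρ_m = e (ρ_m − ρ_c)/ρ_m.
e = Δ ρ_m/(ρ_m − ρ_c) = 1.46 km × 3250/390 = 12.2 km.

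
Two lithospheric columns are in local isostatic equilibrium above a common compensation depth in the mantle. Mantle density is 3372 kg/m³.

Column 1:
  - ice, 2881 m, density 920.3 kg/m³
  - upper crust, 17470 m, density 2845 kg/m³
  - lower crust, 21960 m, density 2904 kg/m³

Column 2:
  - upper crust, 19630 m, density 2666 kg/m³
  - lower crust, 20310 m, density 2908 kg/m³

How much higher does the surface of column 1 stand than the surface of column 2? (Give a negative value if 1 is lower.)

968 m

For any compensation level in the mantle, the mantle terms cancel and isostasy reduces to e = (Σt_1 − Σt_2) − (Σ(ρt)_1 − Σ(ρt)_2) / ρ_m.
Σt_1 = 42311 m; Σt_2 = 39940 m; Σ(ρt)_1 = 116125374; Σ(ρt)_2 = 111395060 (in m·kg/m³).
e = (42311 − 39940) − (116125374 − 111395060) / 3372 = 968 m.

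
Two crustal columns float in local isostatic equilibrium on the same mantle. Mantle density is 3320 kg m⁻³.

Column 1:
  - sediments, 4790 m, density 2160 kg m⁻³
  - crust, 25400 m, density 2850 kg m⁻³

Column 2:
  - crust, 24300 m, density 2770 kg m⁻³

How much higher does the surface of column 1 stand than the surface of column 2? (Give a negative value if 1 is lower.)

1240 m

For any compensation level in the mantle, the mantle terms cancel and isostasy reduces to e = (Σt_1 − Σt_2) − (Σ(ρt)_1 − Σ(ρt)_2) / ρ_m.
Σt_1 = 30190 m; Σt_2 = 24300 m; Σ(ρt)_1 = 82736400; Σ(ρt)_2 = 67311000 (in m·kg m⁻³).
e = (30190 − 24300) − (82736400 − 67311000) / 3320 = 1240 m.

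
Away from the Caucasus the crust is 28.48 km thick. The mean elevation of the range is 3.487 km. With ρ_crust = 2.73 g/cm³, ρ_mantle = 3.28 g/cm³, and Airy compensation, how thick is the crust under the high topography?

49.3 km

Root depth r = h ρ_c / (ρ_m − ρ_c) = 3.487 km × 2.73 / 0.55 = 17.31 km.
Total thickness = T + h + r = 28.48 km + 3.487 km + 17.31 km = 49.3 km.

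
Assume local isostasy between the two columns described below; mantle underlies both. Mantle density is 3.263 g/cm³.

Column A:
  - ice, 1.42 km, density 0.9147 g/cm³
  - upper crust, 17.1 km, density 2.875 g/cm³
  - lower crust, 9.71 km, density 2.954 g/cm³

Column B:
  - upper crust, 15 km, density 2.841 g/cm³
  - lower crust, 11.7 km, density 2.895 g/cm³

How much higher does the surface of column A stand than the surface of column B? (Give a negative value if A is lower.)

0.715 km

For any compensation level in the mantle, the mantle terms cancel and isostasy reduces to e = (Σt_A − Σt_B) − (Σ(ρt)_A − Σ(ρt)_B) / ρ_m.
Σt_A = 28.23 km; Σt_B = 26.7 km; Σ(ρt)_A = 79.144714; Σ(ρt)_B = 76.4865 (in km·g/cm³).
e = (28.23 − 26.7) − (79.144714 − 76.4865) / 3.263 = 0.715 km.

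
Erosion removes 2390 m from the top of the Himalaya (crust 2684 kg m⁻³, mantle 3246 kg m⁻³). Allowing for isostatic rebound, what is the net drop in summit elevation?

414 m

Rebound u = e ρ_c/ρ_m = 2390 m × 2684/3246 = 1976 m.
Net surface drop = e − u = 2390 m − 1976 m = e (ρ_m − ρ_c)/ρ_m = 414 m.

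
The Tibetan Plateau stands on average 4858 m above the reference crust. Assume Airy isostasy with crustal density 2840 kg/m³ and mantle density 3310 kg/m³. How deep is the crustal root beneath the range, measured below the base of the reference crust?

Isostatic balance requires: the weight of the topography is balanced by the buoyancy of the root, ρ_c h = (ρ_m − ρ_c) r.
r = h · ρ_c / (ρ_m − ρ_c) = 4858 m × 2840 / (3310 − 2840) = 29400 m.

29400 m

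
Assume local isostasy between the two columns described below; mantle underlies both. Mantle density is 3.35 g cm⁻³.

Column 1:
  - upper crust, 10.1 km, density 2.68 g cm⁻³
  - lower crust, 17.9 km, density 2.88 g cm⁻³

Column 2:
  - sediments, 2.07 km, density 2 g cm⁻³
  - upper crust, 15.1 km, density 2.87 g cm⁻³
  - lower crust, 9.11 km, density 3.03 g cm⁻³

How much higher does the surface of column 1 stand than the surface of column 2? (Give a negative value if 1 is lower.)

0.663 km

For any compensation level in the mantle, the mantle terms cancel and isostasy reduces to e = (Σt_1 − Σt_2) − (Σ(ρt)_1 − Σ(ρt)_2) / ρ_m.
Σt_1 = 28 km; Σt_2 = 26.28 km; Σ(ρt)_1 = 78.62; Σ(ρt)_2 = 75.0803 (in km·g cm⁻³).
e = (28 − 26.28) − (78.62 − 75.0803) / 3.35 = 0.663 km.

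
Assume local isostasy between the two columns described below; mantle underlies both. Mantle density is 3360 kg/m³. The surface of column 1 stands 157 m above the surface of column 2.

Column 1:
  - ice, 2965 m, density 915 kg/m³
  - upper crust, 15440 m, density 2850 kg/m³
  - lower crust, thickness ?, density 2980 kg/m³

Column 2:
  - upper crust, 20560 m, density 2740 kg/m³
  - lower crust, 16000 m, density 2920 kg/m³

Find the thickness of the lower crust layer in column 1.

13700 m

Take the compensation level at the base of the deeper column (depth z_c below the surface of column 1) and equate Σ ρ_i t_i down to z_c; mantle fills any gap and the z_c terms cancel.
Column 1: 2965×915 + 15440×2850 + x×2980 + (z_c − 18405 − x)×3360
Column 2: 157×0 + 20560×2740 + 16000×2920 + (z_c − 157 − 36560)×3360
The z_c×3360 term appears on both sides and cancels. Collect the known terms of each column as K = Σ(ρt)_known − 3360 × (depth of known layers): K_1 = 46716975 − 3360×18405 = −15123825; K_2 = 103054400 − 3360×(157 + 36560) = −20314720.
Balance: K_1 − x×(3360 − 2980) = K_2, so x = (K_1 − K_2)/(3360 − 2980) = 5190900/380 = 13700 m.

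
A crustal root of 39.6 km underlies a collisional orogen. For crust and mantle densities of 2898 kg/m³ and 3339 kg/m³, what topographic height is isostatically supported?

6.03 km

Isostatic balance requires: ρ_c h = (ρ_m − ρ_c) r.
h = r (ρ_m − ρ_c) / ρ_c = 39.6 km × (3339 − 2898) / 2898 = 6.03 km.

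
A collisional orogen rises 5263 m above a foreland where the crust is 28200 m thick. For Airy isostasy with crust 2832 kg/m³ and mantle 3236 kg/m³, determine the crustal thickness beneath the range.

70400 m

Root depth r = h ρ_c / (ρ_m − ρ_c) = 5263 m × 2832 / 404 = 36890 m.
Total thickness = T + h + r = 28200 m + 5263 m + 36890 m = 70400 m.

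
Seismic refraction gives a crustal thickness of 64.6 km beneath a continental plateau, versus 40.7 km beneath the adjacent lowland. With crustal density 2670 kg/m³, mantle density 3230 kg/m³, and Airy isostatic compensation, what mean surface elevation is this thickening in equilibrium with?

Excess crust Δ = 64.6 km − 40.7 km = 23.9 km, split between elevation h and root r with h + r = Δ.
Airy balance ρ_c h = (ρ_m − ρ_c) r gives r = h ρ_c/(ρ_m − ρ_c), so h (1 + ρ_c/(ρ_m − ρ_c)) = Δ, i.e. h = Δ (ρ_m − ρ_c)/ρ_m.
h = 23.9 km × 560/3230 = 4.14 km.

4.14 km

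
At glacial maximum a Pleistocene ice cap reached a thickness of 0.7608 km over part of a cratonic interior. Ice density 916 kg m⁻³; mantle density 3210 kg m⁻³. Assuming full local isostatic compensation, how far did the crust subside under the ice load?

Balancing pressure at the compensation depth: the ice load ρ_ice t is balanced by mantle displaced below, ρ_m s.
s = t ρ_ice / ρ_m = 0.7608 km × 916/3210 = 0.217 km.

0.217 km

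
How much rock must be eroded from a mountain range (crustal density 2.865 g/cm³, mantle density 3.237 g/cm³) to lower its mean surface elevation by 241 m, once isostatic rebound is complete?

2100 m

Net drop Δ = e − u = e − e ρ_c/ρ_m = e (ρ_m − ρ_c)/ρ_m.
e = Δ ρ_m/(ρ_m − ρ_c) = 241 m × 3.237/0.372 = 2100 m.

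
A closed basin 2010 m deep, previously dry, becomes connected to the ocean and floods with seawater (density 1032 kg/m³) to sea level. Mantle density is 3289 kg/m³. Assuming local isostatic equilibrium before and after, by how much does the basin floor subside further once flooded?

After flooding the water column is d + s deep. Its weight must equal the weight of mantle displaced by the extra subsidence s: (d + s) ρ_w = s ρ_m.
s = d ρ_w / (ρ_m − ρ_w) = 2010 m × 1032/(3289 − 1032) = 919 m.

919 m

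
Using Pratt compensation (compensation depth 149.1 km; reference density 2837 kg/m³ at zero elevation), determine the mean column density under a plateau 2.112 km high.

2800 kg/m³

Pratt balance: ρ_ref D = ρ (D + h).
ρ = ρ_ref D/(D + h) = 2837 × 149.1 km/(149.1 km + 2.112 km) = 2800 kg/m³.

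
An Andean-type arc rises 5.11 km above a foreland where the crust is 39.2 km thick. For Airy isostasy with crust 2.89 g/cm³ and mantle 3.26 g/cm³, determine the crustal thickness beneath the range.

Root depth r = h ρ_c / (ρ_m − ρ_c) = 5.11 km × 2.89 / 0.37 = 39.91 km.
Total thickness = T + h + r = 39.2 km + 5.11 km + 39.91 km = 84.2 km.

84.2 km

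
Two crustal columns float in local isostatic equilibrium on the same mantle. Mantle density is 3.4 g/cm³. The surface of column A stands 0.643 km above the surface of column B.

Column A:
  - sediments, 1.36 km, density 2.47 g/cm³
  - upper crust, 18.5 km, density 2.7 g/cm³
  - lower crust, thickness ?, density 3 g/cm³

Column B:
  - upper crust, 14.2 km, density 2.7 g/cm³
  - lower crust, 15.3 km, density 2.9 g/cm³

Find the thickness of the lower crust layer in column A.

Take the compensation level at the base of the deeper column (depth z_c below the surface of column A) and equate Σ ρ_i t_i down to z_c; mantle fills any gap and the z_c terms cancel.
Column A: 1.36×2.47 + 18.5×2.7 + x×3 + (z_c − 19.86 − x)×3.4
Column B: 0.643×0 + 14.2×2.7 + 15.3×2.9 + (z_c − 0.643 − 29.5)×3.4
The z_c×3.4 term appears on both sides and cancels. Collect the known terms of each column as K = Σ(ρt)_known − 3.4 × (depth of known layers): K_A = 53.3092 − 3.4×19.86 = −14.2148; K_B = 82.71 − 3.4×(0.643 + 29.5) = −19.7762.
Balance: K_A − x×(3.4 − 3) = K_B, so x = (K_A − K_B)/(3.4 − 3) = 5.5614/0.4 = 13.9 km.

13.9 km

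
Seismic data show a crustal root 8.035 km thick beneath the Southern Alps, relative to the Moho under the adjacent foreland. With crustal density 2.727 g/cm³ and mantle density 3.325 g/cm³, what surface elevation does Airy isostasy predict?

1.76 km

By Archimedes' principle applied to the lithosphere: ρ_c h = (ρ_m − ρ_c) r.
h = r (ρ_m − ρ_c) / ρ_c = 8.035 km × (3.325 − 2.727) / 2.727 = 1.76 km.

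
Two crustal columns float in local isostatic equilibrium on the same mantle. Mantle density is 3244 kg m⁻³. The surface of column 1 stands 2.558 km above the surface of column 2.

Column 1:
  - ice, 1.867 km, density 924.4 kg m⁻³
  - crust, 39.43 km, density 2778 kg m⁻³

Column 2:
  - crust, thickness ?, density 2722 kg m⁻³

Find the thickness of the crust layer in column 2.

27.6 km

Take the compensation level at the base of the deeper column (depth z_c below the surface of column 1) and equate Σ ρ_i t_i down to z_c; mantle fills any gap and the z_c terms cancel.
Column 1: 1.867×924.4 + 39.43×2778 + (z_c − 41.297)×3244
Column 2: 2.558×0 + x×2722 + (z_c − 2.558 − 0 − x)×3244
The z_c×3244 term appears on both sides and cancels. Collect the known terms of each column as K = Σ(ρt)_known − 3244 × (depth of known layers): K_1 = 111262.395 − 3244×41.297 = −22705.0732; K_2 = 0 − 3244×(2.558 + 0) = −8298.152.
Balance: K_1 = K_2 − x×(3244 − 2722), so x = (K_2 − K_1)/(3244 − 2722) = 14406.9/522 = 27.6 km.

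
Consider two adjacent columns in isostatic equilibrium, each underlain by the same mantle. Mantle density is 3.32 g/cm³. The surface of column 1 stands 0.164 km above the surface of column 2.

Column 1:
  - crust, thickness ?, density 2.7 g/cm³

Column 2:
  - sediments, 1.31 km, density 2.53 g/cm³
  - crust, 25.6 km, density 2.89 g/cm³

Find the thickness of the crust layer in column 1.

20.3 km

Take the compensation level at the base of the deeper column (depth z_c below the surface of column 1) and equate Σ ρ_i t_i down to z_c; mantle fills any gap and the z_c terms cancel.
Column 1: x×2.7 + (z_c − 0 − x)×3.32
Column 2: 0.164×0 + 1.31×2.53 + 25.6×2.89 + (z_c − 0.164 − 26.91)×3.32
The z_c×3.32 term appears on both sides and cancels. Collect the known terms of each column as K = Σ(ρt)_known − 3.32 × (depth of known layers): K_1 = 0 − 3.32×0 = 0; K_2 = 77.2983 − 3.32×(0.164 + 26.91) = −12.58738.
Balance: K_1 − x×(3.32 − 2.7) = K_2, so x = (K_1 − K_2)/(3.32 − 2.7) = 12.5874/0.62 = 20.3 km.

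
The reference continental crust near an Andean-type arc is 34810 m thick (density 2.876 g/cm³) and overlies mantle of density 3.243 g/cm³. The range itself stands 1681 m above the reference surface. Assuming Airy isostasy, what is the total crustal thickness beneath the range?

49700 m

Root depth r = h ρ_c / (ρ_m − ρ_c) = 1681 m × 2.876 / 0.367 = 13170 m.
Total thickness = T + h + r = 34810 m + 1681 m + 13170 m = 49700 m.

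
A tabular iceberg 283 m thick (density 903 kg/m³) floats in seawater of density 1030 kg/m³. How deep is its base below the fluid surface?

Draft d = t ρ_obj/ρ_fluid = 283 m × 903/1030 = 248 m.

248 m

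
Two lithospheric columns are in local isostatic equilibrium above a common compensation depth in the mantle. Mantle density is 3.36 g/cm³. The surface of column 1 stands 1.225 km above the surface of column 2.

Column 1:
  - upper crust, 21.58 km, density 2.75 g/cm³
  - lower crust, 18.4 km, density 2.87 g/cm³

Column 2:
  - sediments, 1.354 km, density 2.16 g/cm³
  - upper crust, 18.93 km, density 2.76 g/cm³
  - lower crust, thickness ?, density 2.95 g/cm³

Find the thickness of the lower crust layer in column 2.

Take the compensation level at the base of the deeper column (depth z_c below the surface of column 1) and equate Σ ρ_i t_i down to z_c; mantle fills any gap and the z_c terms cancel.
Column 1: 21.58×2.75 + 18.4×2.87 + (z_c − 39.98)×3.36
Column 2: 1.225×0 + 1.354×2.16 + 18.93×2.76 + x×2.95 + (z_c − 1.225 − 20.284 − x)×3.36
The z_c×3.36 term appears on both sides and cancels. Collect the known terms of each column as K = Σ(ρt)_known − 3.36 × (depth of known layers): K_1 = 112.153 − 3.36×39.98 = −22.1798; K_2 = 55.17144 − 3.36×(1.225 + 20.284) = −17.0988.
Balance: K_1 = K_2 − x×(3.36 − 2.95), so x = (K_2 − K_1)/(3.36 − 2.95) = 5.081/0.41 = 12.4 km.

12.4 km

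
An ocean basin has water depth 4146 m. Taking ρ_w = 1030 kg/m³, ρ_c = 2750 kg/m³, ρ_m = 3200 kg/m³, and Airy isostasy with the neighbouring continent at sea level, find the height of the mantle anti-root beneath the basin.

Isostatic balance requires: replacing crust with seawater at the top is compensated by replacing crust with mantle at the base: d (ρ_c − ρ_w) = a (ρ_m − ρ_c).
a = d (ρ_c − ρ_w)/(ρ_m − ρ_c) = 4146 m × 1720/450 = 15800 m.

15800 m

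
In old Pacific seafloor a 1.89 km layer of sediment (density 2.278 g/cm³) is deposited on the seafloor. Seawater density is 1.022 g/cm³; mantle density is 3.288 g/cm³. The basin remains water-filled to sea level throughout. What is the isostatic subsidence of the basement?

Submarine loading: the sediment displaces seawater, and the subsidence is in turn flooded, so s (ρ_m − ρ_w) = t (ρ_sed − ρ_w).
s = 1.89 km × (2.278 − 1.022) / (3.288 − 1.022) = 1.05 km.

1.05 km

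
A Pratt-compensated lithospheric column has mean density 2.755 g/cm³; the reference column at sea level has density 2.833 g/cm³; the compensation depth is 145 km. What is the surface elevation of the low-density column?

ρ_ref D = ρ (D + h) → h = D (ρ_ref − ρ)/ρ.
h = 145 km × (2.833 − 2.755)/2.755 = 4.11 km.

4.11 km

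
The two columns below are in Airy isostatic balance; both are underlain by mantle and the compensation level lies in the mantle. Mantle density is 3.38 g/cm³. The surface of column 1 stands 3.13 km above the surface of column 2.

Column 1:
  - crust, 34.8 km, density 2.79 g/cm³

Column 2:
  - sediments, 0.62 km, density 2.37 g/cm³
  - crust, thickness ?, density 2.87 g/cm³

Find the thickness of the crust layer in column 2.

Take the compensation level at the base of the deeper column (depth z_c below the surface of column 1) and equate Σ ρ_i t_i down to z_c; mantle fills any gap and the z_c terms cancel.
Column 1: 34.8×2.79 + (z_c − 34.8)×3.38
Column 2: 3.13×0 + 0.62×2.37 + x×2.87 + (z_c − 3.13 − 0.62 − x)×3.38
The z_c×3.38 term appears on both sides and cancels. Collect the known terms of each column as K = Σ(ρt)_known − 3.38 × (depth of known layers): K_1 = 97.092 − 3.38×34.8 = −20.532; K_2 = 1.4694 − 3.38×(3.13 + 0.62) = −11.2056.
Balance: K_1 = K_2 − x×(3.38 − 2.87), so x = (K_2 − K_1)/(3.38 − 2.87) = 9.3264/0.51 = 18.3 km.

18.3 km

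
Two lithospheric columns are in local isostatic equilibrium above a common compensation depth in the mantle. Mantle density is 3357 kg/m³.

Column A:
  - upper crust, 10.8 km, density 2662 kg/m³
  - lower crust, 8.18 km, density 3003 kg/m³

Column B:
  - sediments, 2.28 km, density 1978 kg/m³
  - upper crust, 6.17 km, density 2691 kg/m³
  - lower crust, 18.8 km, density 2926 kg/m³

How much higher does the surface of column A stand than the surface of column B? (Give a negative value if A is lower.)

For any compensation level in the mantle, the mantle terms cancel and isostasy reduces to e = (Σt_A − Σt_B) − (Σ(ρt)_A − Σ(ρt)_B) / ρ_m.
Σt_A = 18.98 km; Σt_B = 27.25 km; Σ(ρt)_A = 53314.14; Σ(ρt)_B = 76122.11 (in km·kg/m³).
e = (18.98 − 27.25) − (53314.14 − 76122.11) / 3357 = −1.48 km.

−1.48 km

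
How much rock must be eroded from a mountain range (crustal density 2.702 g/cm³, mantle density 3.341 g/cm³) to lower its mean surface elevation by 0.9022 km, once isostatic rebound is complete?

Net drop Δ = e − u = e − e ρ_c/ρ_m = e (ρ_m − ρ_c)/ρ_m.
e = Δ ρ_m/(ρ_m − ρ_c) = 0.9022 km × 3.341/0.639 = 4.72 km.

4.72 km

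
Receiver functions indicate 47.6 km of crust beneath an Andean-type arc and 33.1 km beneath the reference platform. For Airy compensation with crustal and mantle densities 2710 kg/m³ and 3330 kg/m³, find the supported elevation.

2.7 km

Excess crust Δ = 47.6 km − 33.1 km = 14.5 km, split between elevation h and root r with h + r = Δ.
Airy balance ρ_c h = (ρ_m − ρ_c) r gives r = h ρ_c/(ρ_m − ρ_c), so h (1 + ρ_c/(ρ_m − ρ_c)) = Δ, i.e. h = Δ (ρ_m − ρ_c)/ρ_m.
h = 14.5 km × 620/3330 = 2.7 km.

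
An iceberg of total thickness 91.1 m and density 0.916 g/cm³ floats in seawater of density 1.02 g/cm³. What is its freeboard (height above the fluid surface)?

9.29 m

Floating equilibrium: submerged depth d = t ρ_obj/ρ_fluid = 91.1 m × 0.916/1.02 = 81.81 m.
Freeboard = t − d = 91.1 m − 81.81 m = 9.29 m.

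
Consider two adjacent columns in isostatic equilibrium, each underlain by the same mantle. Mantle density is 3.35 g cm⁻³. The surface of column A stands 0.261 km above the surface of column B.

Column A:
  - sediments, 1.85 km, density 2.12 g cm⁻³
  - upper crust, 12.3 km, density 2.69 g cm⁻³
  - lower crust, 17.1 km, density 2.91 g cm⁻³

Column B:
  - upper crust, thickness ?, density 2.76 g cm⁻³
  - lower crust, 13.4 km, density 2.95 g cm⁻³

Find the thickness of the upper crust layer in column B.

19.8 km

Take the compensation level at the base of the deeper column (depth z_c below the surface of column A) and equate Σ ρ_i t_i down to z_c; mantle fills any gap and the z_c terms cancel.
Column A: 1.85×2.12 + 12.3×2.69 + 17.1×2.91 + (z_c − 31.25)×3.35
Column B: 0.261×0 + x×2.76 + 13.4×2.95 + (z_c − 0.261 − 13.4 − x)×3.35
The z_c×3.35 term appears on both sides and cancels. Collect the known terms of each column as K = Σ(ρt)_known − 3.35 × (depth of known layers): K_A = 86.77 − 3.35×31.25 = −17.9175; K_B = 39.53 − 3.35×(0.261 + 13.4) = −6.23435.
Balance: K_A = K_B − x×(3.35 − 2.76), so x = (K_B − K_A)/(3.35 − 2.76) = 11.6831/0.59 = 19.8 km.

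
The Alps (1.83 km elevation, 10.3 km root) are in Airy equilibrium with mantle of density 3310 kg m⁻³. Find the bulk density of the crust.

2810 kg m⁻³

ρ_c h = (ρ_m − ρ_c) r → ρ_c (h + r) = ρ_m r → ρ_c = ρ_m r / (h + r).
ρ_c = 3310 × 10.3 km / (1.83 km + 10.3 km) = 2810 kg m⁻³.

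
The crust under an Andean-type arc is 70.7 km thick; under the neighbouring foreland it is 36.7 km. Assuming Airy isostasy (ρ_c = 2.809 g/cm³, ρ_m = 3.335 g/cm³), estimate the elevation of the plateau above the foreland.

5.36 km

Excess crust Δ = 70.7 km − 36.7 km = 34 km, split between elevation h and root r with h + r = Δ.
Airy balance ρ_c h = (ρ_m − ρ_c) r gives r = h ρ_c/(ρ_m − ρ_c), so h (1 + ρ_c/(ρ_m − ρ_c)) = Δ, i.e. h = Δ (ρ_m − ρ_c)/ρ_m.
h = 34 km × 0.526/3.335 = 5.36 km.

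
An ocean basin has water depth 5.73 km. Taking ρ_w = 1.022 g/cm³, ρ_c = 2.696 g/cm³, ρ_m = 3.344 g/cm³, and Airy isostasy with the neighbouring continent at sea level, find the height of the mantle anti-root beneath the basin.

14.8 km

Equating mass per unit area of the two columns: replacing crust with seawater at the top is compensated by replacing crust with mantle at the base: d (ρ_c − ρ_w) = a (ρ_m − ρ_c).
a = d (ρ_c − ρ_w)/(ρ_m − ρ_c) = 5.73 km × 1.674/0.648 = 14.8 km.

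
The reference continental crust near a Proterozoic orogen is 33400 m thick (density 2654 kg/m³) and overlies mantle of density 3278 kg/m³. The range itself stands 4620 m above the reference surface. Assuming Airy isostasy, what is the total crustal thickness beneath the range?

Root depth r = h ρ_c / (ρ_m − ρ_c) = 4620 m × 2654 / 624 = 19650 m.
Total thickness = T + h + r = 33400 m + 4620 m + 19650 m = 57700 m.

57700 m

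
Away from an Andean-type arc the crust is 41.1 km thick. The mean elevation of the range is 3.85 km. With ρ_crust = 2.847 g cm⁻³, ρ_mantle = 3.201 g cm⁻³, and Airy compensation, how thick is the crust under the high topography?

Root depth r = h ρ_c / (ρ_m − ρ_c) = 3.85 km × 2.847 / 0.354 = 30.96 km.
Total thickness = T + h + r = 41.1 km + 3.85 km + 30.96 km = 75.9 km.

75.9 km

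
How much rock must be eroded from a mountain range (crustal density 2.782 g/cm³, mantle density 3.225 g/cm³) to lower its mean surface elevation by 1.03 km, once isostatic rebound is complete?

Net drop Δ = e − u = e − e ρ_c/ρ_m = e (ρ_m − ρ_c)/ρ_m.
e = Δ ρ_m/(ρ_m − ρ_c) = 1.03 km × 3.225/0.443 = 7.5 km.

7.5 km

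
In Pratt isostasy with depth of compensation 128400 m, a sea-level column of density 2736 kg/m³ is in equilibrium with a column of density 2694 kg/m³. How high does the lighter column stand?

2000 m

ρ_ref D = ρ (D + h) → h = D (ρ_ref − ρ)/ρ.
h = 128400 m × (2736 − 2694)/2694 = 2000 m.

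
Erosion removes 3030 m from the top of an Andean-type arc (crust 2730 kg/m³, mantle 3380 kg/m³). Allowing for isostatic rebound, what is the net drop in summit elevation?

Rebound u = e ρ_c/ρ_m = 3030 m × 2730/3380 = 2447 m.
Net surface drop = e − u = 3030 m − 2447 m = e (ρ_m − ρ_c)/ρ_m = 583 m.

583 m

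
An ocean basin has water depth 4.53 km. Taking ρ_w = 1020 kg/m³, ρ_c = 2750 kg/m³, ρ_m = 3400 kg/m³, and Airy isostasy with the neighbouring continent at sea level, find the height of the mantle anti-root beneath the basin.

12.1 km

Isostatic balance requires: replacing crust with seawater at the top is compensated by replacing crust with mantle at the base: d (ρ_c − ρ_w) = a (ρ_m − ρ_c).
a = d (ρ_c − ρ_w)/(ρ_m − ρ_c) = 4.53 km × 1730/650 = 12.1 km.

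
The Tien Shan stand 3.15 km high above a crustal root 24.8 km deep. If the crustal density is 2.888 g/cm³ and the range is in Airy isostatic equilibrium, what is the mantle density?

3.25 g/cm³

Airy balance: ρ_c h = (ρ_m − ρ_c) r → ρ_m = ρ_c (1 + h/r).
ρ_m = 2.888 × (1 + 3.15 km/24.8 km) = 3.25 g/cm³.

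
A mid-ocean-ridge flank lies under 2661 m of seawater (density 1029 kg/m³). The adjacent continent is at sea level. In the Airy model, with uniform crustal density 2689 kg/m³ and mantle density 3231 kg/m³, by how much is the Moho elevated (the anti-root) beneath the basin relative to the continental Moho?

8150 m

Equating mass per unit area of the two columns: replacing crust with seawater at the top is compensated by replacing crust with mantle at the base: d (ρ_c − ρ_w) = a (ρ_m − ρ_c).
a = d (ρ_c − ρ_w)/(ρ_m − ρ_c) = 2661 m × 1660/542 = 8150 m.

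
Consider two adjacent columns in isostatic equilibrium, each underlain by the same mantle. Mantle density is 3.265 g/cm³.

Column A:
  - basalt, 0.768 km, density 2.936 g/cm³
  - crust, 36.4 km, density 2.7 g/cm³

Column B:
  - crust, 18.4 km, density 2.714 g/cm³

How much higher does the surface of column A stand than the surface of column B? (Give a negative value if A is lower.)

For any compensation level in the mantle, the mantle terms cancel and isostasy reduces to e = (Σt_A − Σt_B) − (Σ(ρt)_A − Σ(ρt)_B) / ρ_m.
Σt_A = 37.168 km; Σt_B = 18.4 km; Σ(ρt)_A = 100.534848; Σ(ρt)_B = 49.9376 (in km·g/cm³).
e = (37.168 − 18.4) − (100.534848 − 49.9376) / 3.265 = 3.27 km.

3.27 km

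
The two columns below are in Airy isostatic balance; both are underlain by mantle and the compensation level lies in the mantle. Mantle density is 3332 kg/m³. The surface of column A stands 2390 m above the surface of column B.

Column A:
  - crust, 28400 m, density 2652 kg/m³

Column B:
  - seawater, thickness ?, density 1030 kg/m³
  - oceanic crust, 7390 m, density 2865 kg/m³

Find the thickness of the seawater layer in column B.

Take the compensation level at the base of the deeper column (depth z_c below the surface of column A) and equate Σ ρ_i t_i down to z_c; mantle fills any gap and the z_c terms cancel.
Column A: 28400×2652 + (z_c − 28400)×3332
Column B: 2390×0 + x×1030 + 7390×2865 + (z_c − 2390 − 7390 − x)×3332
The z_c×3332 term appears on both sides and cancels. Collect the known terms of each column as K = Σ(ρt)_known − 3332 × (depth of known layers): K_A = 75316800 − 3332×28400 = −19312000; K_B = 21172350 − 3332×(2390 + 7390) = −11414610.
Balance: K_A = K_B − x×(3332 − 1030), so x = (K_B − K_A)/(3332 − 1030) = 7897390/2302 = 3430 m.

3430 m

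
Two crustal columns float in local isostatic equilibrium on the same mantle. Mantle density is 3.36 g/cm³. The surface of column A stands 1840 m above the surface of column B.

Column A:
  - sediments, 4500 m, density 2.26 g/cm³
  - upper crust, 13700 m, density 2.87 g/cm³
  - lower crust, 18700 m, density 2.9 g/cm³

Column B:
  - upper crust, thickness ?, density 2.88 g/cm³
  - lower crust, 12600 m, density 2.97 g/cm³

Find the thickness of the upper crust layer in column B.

19100 m

Take the compensation level at the base of the deeper column (depth z_c below the surface of column A) and equate Σ ρ_i t_i down to z_c; mantle fills any gap and the z_c terms cancel.
Column A: 4500×2.26 + 13700×2.87 + 18700×2.9 + (z_c − 36900)×3.36
Column B: 1840×0 + x×2.88 + 12600×2.97 + (z_c − 1840 − 12600 − x)×3.36
The z_c×3.36 term appears on both sides and cancels. Collect the known terms of each column as K = Σ(ρt)_known − 3.36 × (depth of known layers): K_A = 103719 − 3.36×36900 = −20265; K_B = 37422 − 3.36×(1840 + 12600) = −11096.4.
Balance: K_A = K_B − x×(3.36 − 2.88), so x = (K_B − K_A)/(3.36 − 2.88) = 9168.6/0.48 = 19100 m.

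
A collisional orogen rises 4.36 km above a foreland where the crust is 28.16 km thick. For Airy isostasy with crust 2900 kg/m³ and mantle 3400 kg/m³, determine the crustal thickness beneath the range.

Root depth r = h ρ_c / (ρ_m − ρ_c) = 4.36 km × 2900 / 500 = 25.29 km.
Total thickness = T + h + r = 28.16 km + 4.36 km + 25.29 km = 57.8 km.

57.8 km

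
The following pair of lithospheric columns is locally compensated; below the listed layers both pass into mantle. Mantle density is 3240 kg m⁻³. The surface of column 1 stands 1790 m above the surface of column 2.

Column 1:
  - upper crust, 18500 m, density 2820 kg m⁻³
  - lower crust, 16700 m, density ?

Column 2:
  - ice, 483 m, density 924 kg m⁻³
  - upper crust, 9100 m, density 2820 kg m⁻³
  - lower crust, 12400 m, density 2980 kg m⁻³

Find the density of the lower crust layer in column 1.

2870 kg m⁻³

Take the compensation level at the base of the deeper column (depth z_c below the surface of column 1) and equate Σ ρ_i t_i down to z_c; mantle fills any gap and the z_c terms cancel.
Column 1: 18500×2820 + 16700×ρ + (z_c − 35200)×3240
Column 2: 1790×0 + 483×924 + 9100×2820 + 12400×2980 + (z_c − 1790 − 21983)×3240
The z_c×3240 term appears on both sides and cancels. Collect the known terms of each column as K = Σ(ρt)_known − 3240 × (depth of known layers): K_1 = 52170000 − 3240×35200 = −61878000; K_2 = 63060292 − 3240×(1790 + 21983) = −13964228.
Balance: K_1 + 16700×ρ = K_2, so ρ = (K_2 − K_1)/16700 = 47913800/16700 = 2870 kg m⁻³.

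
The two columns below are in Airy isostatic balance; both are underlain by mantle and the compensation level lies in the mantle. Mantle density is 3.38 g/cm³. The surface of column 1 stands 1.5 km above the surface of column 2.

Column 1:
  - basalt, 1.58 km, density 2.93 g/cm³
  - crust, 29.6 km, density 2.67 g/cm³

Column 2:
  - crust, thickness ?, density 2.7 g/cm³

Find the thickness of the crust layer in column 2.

24.5 km

Take the compensation level at the base of the deeper column (depth z_c below the surface of column 1) and equate Σ ρ_i t_i down to z_c; mantle fills any gap and the z_c terms cancel.
Column 1: 1.58×2.93 + 29.6×2.67 + (z_c − 31.18)×3.38
Column 2: 1.5×0 + x×2.7 + (z_c − 1.5 − 0 − x)×3.38
The z_c×3.38 term appears on both sides and cancels. Collect the known terms of each column as K = Σ(ρt)_known − 3.38 × (depth of known layers): K_1 = 83.6614 − 3.38×31.18 = −21.727; K_2 = 0 − 3.38×(1.5 + 0) = −5.07.
Balance: K_1 = K_2 − x×(3.38 − 2.7), so x = (K_2 − K_1)/(3.38 − 2.7) = 16.657/0.68 = 24.5 km.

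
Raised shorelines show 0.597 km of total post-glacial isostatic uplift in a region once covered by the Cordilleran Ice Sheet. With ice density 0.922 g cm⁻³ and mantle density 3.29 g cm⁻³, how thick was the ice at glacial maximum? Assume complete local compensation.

u = t ρ_ice/ρ_m → t = u ρ_m/ρ_ice = 0.597 km × 3.29/0.922 = 2.13 km.

2.13 km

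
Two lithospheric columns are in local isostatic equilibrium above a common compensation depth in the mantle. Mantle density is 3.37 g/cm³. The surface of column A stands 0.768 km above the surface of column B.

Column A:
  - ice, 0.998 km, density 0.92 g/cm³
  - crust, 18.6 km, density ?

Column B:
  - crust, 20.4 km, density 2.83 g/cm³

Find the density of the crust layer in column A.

Take the compensation level at the base of the deeper column (depth z_c below the surface of column A) and equate Σ ρ_i t_i down to z_c; mantle fills any gap and the z_c terms cancel.
Column A: 0.998×0.92 + 18.6×ρ + (z_c − 19.598)×3.37
Column B: 0.768×0 + 20.4×2.83 + (z_c − 0.768 − 20.4)×3.37
The z_c×3.37 term appears on both sides and cancels. Collect the known terms of each column as K = Σ(ρt)_known − 3.37 × (depth of known layers): K_A = 0.91816 − 3.37×19.598 = −65.1271; K_B = 57.732 − 3.37×(0.768 + 20.4) = −13.60416.
Balance: K_A + 18.6×ρ = K_B, so ρ = (K_B − K_A)/18.6 = 51.5229/18.6 = 2.77 g/cm³.

2.77 g/cm³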